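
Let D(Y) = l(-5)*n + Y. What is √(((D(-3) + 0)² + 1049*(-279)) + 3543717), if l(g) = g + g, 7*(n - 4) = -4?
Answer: 25*√254991/7 ≈ 1803.5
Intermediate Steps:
n = 24/7 (n = 4 + (⅐)*(-4) = 4 - 4/7 = 24/7 ≈ 3.4286)
l(g) = 2*g
D(Y) = -240/7 + Y (D(Y) = (2*(-5))*(24/7) + Y = -10*24/7 + Y = -240/7 + Y)
√(((D(-3) + 0)² + 1049*(-279)) + 3543717) = √((((-240/7 - 3) + 0)² + 1049*(-279)) + 3543717) = √(((-261/7 + 0)² - 292671) + 3543717) = √(((-261/7)² - 292671) + 3543717) = √((68121/49 - 292671) + 3543717) = √(-14272758/49 + 3543717) = √(159369375/49) = 25*√254991/7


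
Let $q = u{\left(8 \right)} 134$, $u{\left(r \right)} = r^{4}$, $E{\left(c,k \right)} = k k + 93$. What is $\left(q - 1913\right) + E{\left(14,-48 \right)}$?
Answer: $549348$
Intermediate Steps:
$E{\left(c,k \right)} = 93 + k^{2}$ ($E{\left(c,k \right)} = k^{2} + 93 = 93 + k^{2}$)
$q = 548864$ ($q = 8^{4} \cdot 134 = 4096 \cdot 134 = 548864$)
$\left(q - 1913\right) + E{\left(14,-48 \right)} = \left(548864 - 1913\right) + \left(93 + \left(-48\right)^{2}\right) = 546951 + \left(93 + 2304\right) = 546951 + 2397 = 549348$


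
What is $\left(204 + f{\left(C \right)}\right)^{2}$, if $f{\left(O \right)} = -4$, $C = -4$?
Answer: $40000$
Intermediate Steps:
$\left(204 + f{\left(C \right)}\right)^{2} = \left(204 - 4\right)^{2} = 200^{2} = 40000$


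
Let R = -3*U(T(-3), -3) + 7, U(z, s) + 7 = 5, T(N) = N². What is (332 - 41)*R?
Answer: 3783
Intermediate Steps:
U(z, s) = -2 (U(z, s) = -7 + 5 = -2)
R = 13 (R = -3*(-2) + 7 = 6 + 7 = 13)
(332 - 41)*R = (332 - 41)*13 = 291*13 = 3783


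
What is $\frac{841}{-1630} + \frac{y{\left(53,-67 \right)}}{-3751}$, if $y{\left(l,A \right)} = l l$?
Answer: $- \frac{7733261}{6114130} \approx -1.2648$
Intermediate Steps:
$y{\left(l,A \right)} = l^{2}$
$\frac{841}{-1630} + \frac{y{\left(53,-67 \right)}}{-3751} = \frac{841}{-1630} + \frac{53^{2}}{-3751} = 841 \left(- \frac{1}{1630}\right) + 2809 \left(- \frac{1}{3751}\right) = - \frac{841}{1630} - \frac{2809}{3751} = - \frac{7733261}{6114130}$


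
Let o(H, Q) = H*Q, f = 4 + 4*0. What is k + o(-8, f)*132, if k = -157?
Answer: -4381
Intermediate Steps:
f = 4 (f = 4 + 0 = 4)
k + o(-8, f)*132 = -157 - 8*4*132 = -157 - 32*132 = -157 - 4224 = -4381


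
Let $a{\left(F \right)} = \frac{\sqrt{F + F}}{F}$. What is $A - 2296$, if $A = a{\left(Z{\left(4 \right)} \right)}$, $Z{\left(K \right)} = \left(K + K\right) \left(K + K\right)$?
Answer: $-2296 + \frac{\sqrt{2}}{8} \approx -2295.8$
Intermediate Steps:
$Z{\left(K \right)} = 4 K^{2}$ ($Z{\left(K \right)} = 2 K 2 K = 4 K^{2}$)
$a{\left(F \right)} = \frac{\sqrt{2}}{\sqrt{F}}$ ($a{\left(F \right)} = \frac{\sqrt{2 F}}{F} = \frac{\sqrt{2} \sqrt{F}}{F} = \frac{\sqrt{2}}{\sqrt{F}}$)
$A = \frac{\sqrt{2}}{8} \approx 0.17678$
$A - 2296 = \frac{\sqrt{2}}{8} - 2296 = -2296 + \frac{\sqrt{2}}{8}$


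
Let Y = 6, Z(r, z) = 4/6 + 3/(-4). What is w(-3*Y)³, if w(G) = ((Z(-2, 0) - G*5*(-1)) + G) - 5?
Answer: -2498846293/1728 ≈ -1.4461e+6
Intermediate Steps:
Z(r, z) = -1/12 (Z(r, z) = 4*(⅙) + 3*(-¼) = ⅔ - ¾ = -1/12)
w(G) = -61/12 + 6*G (w(G) = ((-1/12 - G*5*(-1)) + G) - 5 = ((-1/12 - 5*G*(-1)) + G) - 5 = ((-1/12 - (-5)*G) + G) - 5 = ((-1/12 + 5*G) + G) - 5 = (-1/12 + 6*G) - 5 = -61/12 + 6*G)
w(-3*Y)³ = (-61/12 + 6*(-3*6))³ = (-61/12 + 6*(-18))³ = (-61/12 - 108)³ = (-1357/12)³ = -2498846293/1728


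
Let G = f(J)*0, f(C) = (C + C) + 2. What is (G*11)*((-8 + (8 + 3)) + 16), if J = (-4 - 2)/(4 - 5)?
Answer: 0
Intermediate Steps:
J = 6 (J = -6/(-1) = -6*(-1) = 6)
f(C) = 2 + 2*C (f(C) = 2*C + 2 = 2 + 2*C)
G = 0 (G = (2 + 2*6)*0 = (2 + 12)*0 = 14*0 = 0)
(G*11)*((-8 + (8 + 3)) + 16) = (0*11)*((-8 + (8 + 3)) + 16) = 0*((-8 + 11) + 16) = 0*(3 + 16) = 0*19 = 0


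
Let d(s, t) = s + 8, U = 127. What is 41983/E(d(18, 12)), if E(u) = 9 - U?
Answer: -41983/118 ≈ -355.79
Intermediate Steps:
d(s, t) = 8 + s
E(u) = -118 (E(u) = 9 - 1*127 = 9 - 127 = -118)
41983/E(d(18, 12)) = 41983/(-118) = 41983*(-1/118) = -41983/118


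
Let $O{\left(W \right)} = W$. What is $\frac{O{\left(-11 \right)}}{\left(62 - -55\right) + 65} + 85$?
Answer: $\frac{15459}{182} \approx 84.94$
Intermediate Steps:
$\frac{O{\left(-11 \right)}}{\left(62 - -55\right) + 65} + 85 = \frac{1}{\left(62 - -55\right) + 65} \left(-11\right) + 85 = \frac{1}{\left(62 + 55\right) + 65} \left(-11\right) + 85 = \frac{1}{117 + 65} \left(-11\right) + 85 = \frac{1}{182} \left(-11\right) + 85 = - \frac{11}{182} + 85 = \frac{15459}{182}$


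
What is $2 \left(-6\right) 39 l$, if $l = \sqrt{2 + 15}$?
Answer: $- 468 \sqrt{17} \approx -1929.6$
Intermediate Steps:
$l = \sqrt{17} \approx 4.1231$
$2 \left(-6\right) 39 l = 2 \left(-6\right) 39 \sqrt{17} = \left(-12\right) 39 \sqrt{17} = - 468 \sqrt{17}$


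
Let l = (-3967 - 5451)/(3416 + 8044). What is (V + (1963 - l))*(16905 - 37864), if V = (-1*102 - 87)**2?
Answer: -4525761313811/5730 ≈ -7.8984e+8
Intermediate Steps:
l = -4709/5730 (l = -9418/11460 = -9418*1/11460 = -4709/5730 ≈ -0.82181)
V = 35721 (V = (-102 - 87)**2 = (-189)**2 = 35721)
(V + (1963 - l))*(16905 - 37864) = (35721 + (1963 - 1*(-4709/5730)))*(16905 - 37864) = (35721 + (1963 + 4709/5730))*(-20959) = (35721 + 11252699/5730)*(-20959) = (215934029/5730)*(-20959) = -4525761313811/5730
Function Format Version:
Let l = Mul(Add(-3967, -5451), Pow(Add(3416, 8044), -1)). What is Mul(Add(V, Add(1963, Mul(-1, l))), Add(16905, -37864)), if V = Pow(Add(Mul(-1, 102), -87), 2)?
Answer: Rational(-4525761313811, 5730) ≈ -7.8984e+8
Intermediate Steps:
l = Rational(-4709, 5730) (l = Mul(-9418, Pow(11460, -1)) = Mul(-9418, Rational(1, 11460)) = Rational(-4709, 5730) ≈ -0.82181)
V = 35721 (V = Pow(Add(-102, -87), 2) = Pow(-189, 2) = 35721)
Mul(Add(V, Add(1963, Mul(-1, l))), Add(16905, -37864)) = Mul(Add(35721, Add(1963, Mul(-1, Rational(-4709, 5730)))), Add(16905, -37864)) = Mul(Add(35721, Add(1963, Rational(4709, 5730))), -20959) = Mul(Add(35721, Rational(11252699, 5730)), -20959) = Mul(Rational(215934029, 5730), -20959) = Rational(-4525761313811, 5730)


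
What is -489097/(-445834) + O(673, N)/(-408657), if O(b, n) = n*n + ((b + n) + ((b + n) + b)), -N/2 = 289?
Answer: 16847383977/60731061646 ≈ 0.27741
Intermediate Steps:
N = -578 (N = -2*289 = -578)
O(b, n) = n² + 2*n + 3*b (O(b, n) = n² + ((b + n) + (n + 2*b)) = n² + (2*n + 3*b) = n² + 2*n + 3*b)
-489097/(-445834) + O(673, N)/(-408657) = -489097/(-445834) + ((-578)² + 2*(-578) + 3*673)/(-408657) = -489097*(-1/445834) + (334084 - 1156 + 2019)*(-1/408657) = 489097/445834 + 334947*(-1/408657) = 489097/445834 - 111649/136219 = 16847383977/60731061646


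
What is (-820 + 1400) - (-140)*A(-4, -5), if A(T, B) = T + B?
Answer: -680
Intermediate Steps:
A(T, B) = B + T
(-820 + 1400) - (-140)*A(-4, -5) = (-820 + 1400) - (-140)*(-5 - 4) = 580 - (-140)*(-9) = 580 - 1*1260 = 580 - 1260 = -680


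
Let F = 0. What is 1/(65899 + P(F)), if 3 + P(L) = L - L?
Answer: 1/65896 ≈ 1.5175e-5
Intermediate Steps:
P(L) = -3 (P(L) = -3 + (L - L) = -3 + 0 = -3)
1/(65899 + P(F)) = 1/(65899 - 3) = 1/65896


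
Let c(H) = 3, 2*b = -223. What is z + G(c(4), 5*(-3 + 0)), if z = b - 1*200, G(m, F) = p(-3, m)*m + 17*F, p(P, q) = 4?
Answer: -1109/2 ≈ -554.50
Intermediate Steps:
b = -223/2 (b = (½)*(-223) = -223/2 ≈ -111.50)
G(m, F) = 4*m + 17*F
z = -623/2 (z = -223/2 - 1*200 = -223/2 - 200 = -623/2 ≈ -311.50)
z + G(c(4), 5*(-3 + 0)) = -623/2 + (4*3 + 17*(5*(-3 + 0))) = -623/2 + (12 + 17*(5*(-3))) = -623/2 + (12 + 17*(-15)) = -623/2 + (12 - 255) = -623/2 - 243 = -1109/2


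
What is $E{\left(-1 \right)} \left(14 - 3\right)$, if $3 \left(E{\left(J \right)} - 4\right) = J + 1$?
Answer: $44$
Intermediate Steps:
$E{\left(J \right)} = \frac{13}{3} + \frac{J}{3}$ ($E{\left(J \right)} = 4 + \frac{J + 1}{3} = 4 + \frac{1 + J}{3} = 4 + \left(\frac{1}{3} + \frac{J}{3}\right) = \frac{13}{3} + \frac{J}{3}$)
$E{\left(-1 \right)} \left(14 - 3\right) = \left(\frac{13}{3} + \frac{1}{3} \left(-1\right)\right) \left(14 - 3\right) = \left(\frac{13}{3} - \frac{1}{3}\right) 11 = 4 \cdot 11 = 44$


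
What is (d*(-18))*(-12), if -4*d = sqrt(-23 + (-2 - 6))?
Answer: -54*I*sqrt(31) ≈ -300.66*I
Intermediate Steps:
d = -I*sqrt(31)/4 (d = -sqrt(-23 + (-2 - 6))/4 = -sqrt(-23 - 8)/4 = -I*sqrt(31)/4 ≈ -1.3919*I)
(d*(-18))*(-12) = (-I*sqrt(31)/4*(-18))*(-12) = (9*I*sqrt(31)/2)*(-12) = -54*I*sqrt(31)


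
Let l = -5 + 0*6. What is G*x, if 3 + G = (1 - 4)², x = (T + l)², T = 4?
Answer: 6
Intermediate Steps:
l = -5 (l = -5 + 0 = -5)
x = 1 (x = (4 - 5)² = (-1)² = 1)
G = 6 (G = -3 + (1 - 4)² = -3 + (-3)² = -3 + 9 = 6)
G*x = 6*1 = 6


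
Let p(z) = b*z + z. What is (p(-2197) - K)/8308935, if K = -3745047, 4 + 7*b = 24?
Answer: 1743734/3877503 ≈ 0.44971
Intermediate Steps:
b = 20/7 (b = -4/7 + (⅐)*24 = -4/7 + 24/7 = 20/7 ≈ 2.8571)
p(z) = 27*z/7 (p(z) = 20*z/7 + z = 27*z/7)
(p(-2197) - K)/8308935 = ((27/7)*(-2197) - 1*(-3745047))/8308935 = (-59319/7 + 3745047)*(1/8308935) = (26156010/7)*(1/8308935) = 1743734/3877503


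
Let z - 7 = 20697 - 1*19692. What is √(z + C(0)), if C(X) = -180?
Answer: 8*√13 ≈ 28.844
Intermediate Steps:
z = 1012 (z = 7 + (20697 - 1*19692) = 7 + (20697 - 19692) = 7 + 1005 = 1012)
√(z + C(0)) = √(1012 - 180) = √832 = 8*√13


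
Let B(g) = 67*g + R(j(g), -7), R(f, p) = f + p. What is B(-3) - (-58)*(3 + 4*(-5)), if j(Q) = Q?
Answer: -1197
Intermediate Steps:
B(g) = -7 + 68*g (B(g) = 67*g + (g - 7) = 67*g + (-7 + g) = -7 + 68*g)
B(-3) - (-58)*(3 + 4*(-5)) = (-7 + 68*(-3)) - (-58)*(3 + 4*(-5)) = (-7 - 204) - (-58)*(3 - 20) = -211 - (-58)*(-17) = -211 - 1*986 = -211 - 986 = -1197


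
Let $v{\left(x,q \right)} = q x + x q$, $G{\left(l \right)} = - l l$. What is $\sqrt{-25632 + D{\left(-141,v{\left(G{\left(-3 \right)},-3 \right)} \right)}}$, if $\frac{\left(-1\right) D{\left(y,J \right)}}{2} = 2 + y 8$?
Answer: $2 i \sqrt{5845} \approx 152.91 i$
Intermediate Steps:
$G{\left(l \right)} = - l^{2}$
$v{\left(x,q \right)} = 2 q x$ ($v{\left(x,q \right)} = q x + q x = 2 q x$)
$D{\left(y,J \right)} = -4 - 16 y$ ($D{\left(y,J \right)} = - 2 \left(2 + y 8\right) = - 2 \left(2 + 8 y\right) = -4 - 16 y$)
$\sqrt{-25632 + D{\left(-141,v{\left(G{\left(-3 \right)},-3 \right)} \right)}} = \sqrt{-25632 - -2252} = \sqrt{-25632 + \left(-4 + 2256\right)} = \sqrt{-25632 + 2252} = \sqrt{-23380} = 2 i \sqrt{5845}$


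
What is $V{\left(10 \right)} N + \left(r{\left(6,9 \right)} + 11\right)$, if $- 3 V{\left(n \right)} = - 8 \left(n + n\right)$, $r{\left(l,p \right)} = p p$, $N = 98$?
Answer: $\frac{15956}{3} \approx 5318.7$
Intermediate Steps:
$r{\left(l,p \right)} = p^{2}$
$V{\left(n \right)} = \frac{16 n}{3}$ ($V{\left(n \right)} = - \frac{\left(-8\right) \left(n + n\right)}{3} = - \frac{\left(-8\right) 2 n}{3} = - \frac{\left(-16\right) n}{3} = \frac{16 n}{3}$)
$V{\left(10 \right)} N + \left(r{\left(6,9 \right)} + 11\right) = \frac{16}{3} \cdot 10 \cdot 98 + \left(9^{2} + 11\right) = \frac{160}{3} \cdot 98 + \left(81 + 11\right) = \frac{15680}{3} + 92 = \frac{15956}{3}$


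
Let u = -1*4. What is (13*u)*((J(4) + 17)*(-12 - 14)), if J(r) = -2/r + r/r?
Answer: 23660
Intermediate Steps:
u = -4
J(r) = 1 - 2/r (J(r) = -2/r + 1 = 1 - 2/r)
(13*u)*((J(4) + 17)*(-12 - 14)) = (13*(-4))*(((-2 + 4)/4 + 17)*(-12 - 14)) = -52*((1/4)*2 + 17)*(-26) = -52*(1/2 + 17)*(-26) = -910*(-26) = -52*(-455) = 23660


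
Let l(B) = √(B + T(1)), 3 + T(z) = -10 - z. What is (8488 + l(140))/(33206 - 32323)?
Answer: 8488/883 + 3*√14/883 ≈ 9.6254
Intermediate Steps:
T(z) = -13 - z (T(z) = -3 + (-10 - z) = -13 - z)
l(B) = √(-14 + B) (l(B) = √(B + (-13 - 1*1)) = √(B + (-13 - 1)) = √(B - 14) = √(-14 + B))
(8488 + l(140))/(33206 - 32323) = (8488 + √(-14 + 140))/(33206 - 32323) = (8488 + √126)/883 = (8488 + 3*√14)*(1/883) = 8488/883 + 3*√14/883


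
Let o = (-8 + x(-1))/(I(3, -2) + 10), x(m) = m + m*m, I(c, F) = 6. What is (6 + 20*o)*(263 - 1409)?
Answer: 4584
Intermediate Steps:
x(m) = m + m**2
o = -1/2 (o = (-8 - (1 - 1))/(6 + 10) = (-8 - 1*0)/16 = (-8 + 0)*(1/16) = -8*1/16 = -1/2 ≈ -0.50000)
(6 + 20*o)*(263 - 1409) = (6 + 20*(-1/2))*(263 - 1409) = (6 - 10)*(-1146) = -4*(-1146) = 4584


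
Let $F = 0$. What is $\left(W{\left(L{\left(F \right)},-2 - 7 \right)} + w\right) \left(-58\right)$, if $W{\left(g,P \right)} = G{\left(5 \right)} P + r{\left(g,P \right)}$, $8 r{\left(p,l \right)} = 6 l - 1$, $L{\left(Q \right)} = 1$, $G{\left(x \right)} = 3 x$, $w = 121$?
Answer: $\frac{4843}{4} \approx 1210.8$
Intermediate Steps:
$r{\left(p,l \right)} = - \frac{1}{8} + \frac{3 l}{4}$ ($r{\left(p,l \right)} = \frac{6 l - 1}{8} = \frac{-1 + 6 l}{8} = - \frac{1}{8} + \frac{3 l}{4}$)
$W{\left(g,P \right)} = - \frac{1}{8} + \frac{63 P}{4}$ ($W{\left(g,P \right)} = 3 \cdot 5 P + \left(- \frac{1}{8} + \frac{3 P}{4}\right) = 15 P + \left(- \frac{1}{8} + \frac{3 P}{4}\right) = - \frac{1}{8} + \frac{63 P}{4}$)
$\left(W{\left(L{\left(F \right)},-2 - 7 \right)} + w\right) \left(-58\right) = \left(\left(- \frac{1}{8} + \frac{63 \left(-2 - 7\right)}{4}\right) + 121\right) \left(-58\right) = \left(\left(- \frac{1}{8} + \frac{63}{4} \left(-9\right)\right) + 121\right) \left(-58\right) = \left(\left(- \frac{1}{8} - \frac{567}{4}\right) + 121\right) \left(-58\right) = \left(- \frac{1135}{8} + 121\right) \left(-58\right) = \left(- \frac{167}{8}\right) \left(-58\right) = \frac{4843}{4}$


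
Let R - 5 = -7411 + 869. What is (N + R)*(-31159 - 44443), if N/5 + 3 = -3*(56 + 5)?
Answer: 564520134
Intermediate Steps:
R = -6537 (R = 5 + (-7411 + 869) = 5 - 6542 = -6537)
N = -930 (N = -15 + 5*(-3*(56 + 5)) = -15 + 5*(-3*61) = -15 + 5*(-183) = -15 - 915 = -930)
(N + R)*(-31159 - 44443) = (-930 - 6537)*(-31159 - 44443) = -7467*(-75602) = 564520134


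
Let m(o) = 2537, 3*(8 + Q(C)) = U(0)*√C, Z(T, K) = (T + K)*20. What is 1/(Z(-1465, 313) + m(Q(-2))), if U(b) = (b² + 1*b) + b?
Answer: -1/20503 ≈ -4.8773e-5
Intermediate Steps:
U(b) = b² + 2*b (U(b) = (b² + b) + b = (b + b²) + b = b² + 2*b)
Z(T, K) = 20*K + 20*T (Z(T, K) = (K + T)*20 = 20*K + 20*T)
Q(C) = -8 (Q(C) = -8 + ((0*(2 + 0))*√C)/3 = -8 + ((0*2)*√C)/3 = -8 + (0*√C)/3 = -8 + (⅓)*0 = -8 + 0 = -8)
1/(Z(-1465, 313) + m(Q(-2))) = 1/((20*313 + 20*(-1465)) + 2537) = 1/((6260 - 29300) + 2537) = 1/(-23040 + 2537) = 1/(-20503) = -1/20503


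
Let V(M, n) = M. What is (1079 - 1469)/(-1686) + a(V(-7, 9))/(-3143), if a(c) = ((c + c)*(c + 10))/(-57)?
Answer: 553953/2397211 ≈ 0.23108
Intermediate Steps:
a(c) = -2*c*(10 + c)/57 (a(c) = ((2*c)*(10 + c))*(-1/57) = (2*c*(10 + c))*(-1/57) = -2*c*(10 + c)/57)
(1079 - 1469)/(-1686) + a(V(-7, 9))/(-3143) = (1079 - 1469)/(-1686) - 2/57*(-7)*(10 - 7)/(-3143) = -390*(-1/1686) - 2/57*(-7)*3*(-1/3143) = 65/281 + (14/19)*(-1/3143) = 65/281 - 2/8531 = 553953/2397211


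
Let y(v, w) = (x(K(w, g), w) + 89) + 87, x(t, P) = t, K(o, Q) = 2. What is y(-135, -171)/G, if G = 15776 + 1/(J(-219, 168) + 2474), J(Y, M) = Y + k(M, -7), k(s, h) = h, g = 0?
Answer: 400144/35464449 ≈ 0.011283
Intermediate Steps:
y(v, w) = 178 (y(v, w) = (2 + 89) + 87 = 91 + 87 = 178)
J(Y, M) = -7 + Y (J(Y, M) = Y - 7 = -7 + Y)
G = 35464449/2248 (G = 15776 + 1/((-7 - 219) + 2474) = 15776 + 1/(-226 + 2474) = 15776 + 1/2248 = 35464449/2248 ≈ 15776.)
y(-135, -171)/G = 178/(35464449/2248) = 178*(2248/35464449) = 400144/35464449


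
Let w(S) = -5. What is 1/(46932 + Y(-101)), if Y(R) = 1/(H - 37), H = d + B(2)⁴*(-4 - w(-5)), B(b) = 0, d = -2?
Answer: 39/1830347 ≈ 2.1307e-5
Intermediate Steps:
H = -2 (H = -2 + 0⁴*(-4 - 1*(-5)) = -2 + 0*(-4 + 5) = -2 + 0*1 = -2 + 0 = -2)
Y(R) = -1/39 (Y(R) = 1/(-2 - 37) = 1/(-39) = -1/39)
1/(46932 + Y(-101)) = 1/(46932 - 1/39) = 1/(1830347/39) = 39/1830347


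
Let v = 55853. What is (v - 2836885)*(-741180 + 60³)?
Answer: 1460542385760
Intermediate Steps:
(v - 2836885)*(-741180 + 60³) = (55853 - 2836885)*(-741180 + 60³) = -2781032*(-741180 + 216000) = -2781032*(-525180) = 1460542385760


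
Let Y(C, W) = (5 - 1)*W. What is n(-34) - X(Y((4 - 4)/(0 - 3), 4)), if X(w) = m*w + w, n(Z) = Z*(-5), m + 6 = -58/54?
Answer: 7214/27 ≈ 267.19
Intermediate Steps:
m = -191/27 (m = -6 - 58/54 = -6 - 58*1/54 = -6 - 29/27 = -191/27 ≈ -7.0741)
n(Z) = -5*Z
Y(C, W) = 4*W
X(w) = -164*w/27 (X(w) = -191*w/27 + w = -164*w/27)
n(-34) - X(Y((4 - 4)/(0 - 3), 4)) = -5*(-34) - (-164)*4*4/27 = 170 - (-164)*16/27 = 170 - 1*(-2624/27) = 170 + 2624/27 = 7214/27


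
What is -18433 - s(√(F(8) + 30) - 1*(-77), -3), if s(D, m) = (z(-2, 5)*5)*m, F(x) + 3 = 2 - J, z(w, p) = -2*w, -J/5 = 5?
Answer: -18373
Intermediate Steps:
J = -25 (J = -5*5 = -25)
F(x) = 24 (F(x) = -3 + (2 - 1*(-25)) = -3 + (2 + 25) = -3 + 27 = 24)
s(D, m) = 20*m (s(D, m) = (-2*(-2)*5)*m = (4*5)*m = 20*m)
-18433 - s(√(F(8) + 30) - 1*(-77), -3) = -18433 - 20*(-3) = -18433 - 1*(-60) = -18433 + 60 = -18373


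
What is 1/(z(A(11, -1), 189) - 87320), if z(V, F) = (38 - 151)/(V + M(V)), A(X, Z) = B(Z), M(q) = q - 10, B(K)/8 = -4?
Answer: -74/6461567 ≈ -1.1452e-5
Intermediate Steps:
B(K) = -32 (B(K) = 8*(-4) = -32)
M(q) = -10 + q
A(X, Z) = -32
z(V, F) = -113/(-10 + 2*V) (z(V, F) = (38 - 151)/(V + (-10 + V)) = -113/(-10 + 2*V))
1/(z(A(11, -1), 189) - 87320) = 1/(-113/(-10 + 2*(-32)) - 87320) = 1/(-113/(-10 - 64) - 87320) = 1/(-113/(-74) - 87320) = 1/(-113*(-1/74) - 87320) = 1/(113/74 - 87320) = 1/(-6461567/74) = -74/6461567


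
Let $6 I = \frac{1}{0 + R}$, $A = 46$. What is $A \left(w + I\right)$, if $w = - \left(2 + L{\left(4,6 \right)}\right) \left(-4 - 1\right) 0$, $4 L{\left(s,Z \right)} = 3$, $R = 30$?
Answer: $\frac{23}{90} \approx 0.25556$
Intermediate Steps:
$L{\left(s,Z \right)} = \frac{3}{4}$ ($L{\left(s,Z \right)} = \frac{1}{4} \cdot 3 = \frac{3}{4}$)
$I = \frac{1}{180}$ ($I = \frac{1}{6 \left(0 + 30\right)} = \frac{1}{6 \cdot 30} = \frac{1}{6} \cdot \frac{1}{30} = \frac{1}{180} \approx 0.0055556$)
$w = 0$ ($w = - \left(2 + \frac{3}{4}\right) \left(-4 - 1\right) 0 = - \frac{11 \left(-5\right)}{4} \cdot 0 = \left(-1\right) \left(- \frac{55}{4}\right) 0 = \frac{55}{4} \cdot 0 = 0$)
$A \left(w + I\right) = 46 \left(0 + \frac{1}{180}\right) = 46 \cdot \frac{1}{180} = \frac{23}{90}$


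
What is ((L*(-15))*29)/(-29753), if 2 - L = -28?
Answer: 13050/29753 ≈ 0.43861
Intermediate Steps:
L = 30 (L = 2 - 1*(-28) = 2 + 28 = 30)
((L*(-15))*29)/(-29753) = ((30*(-15))*29)/(-29753) = -450*29*(-1/29753) = -13050*(-1/29753) = 13050/29753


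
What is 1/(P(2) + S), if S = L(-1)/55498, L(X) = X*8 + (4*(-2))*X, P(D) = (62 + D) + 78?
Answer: 1/142 ≈ 0.0070423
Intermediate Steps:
P(D) = 140 + D
L(X) = 0 (L(X) = 8*X - 8*X = 0)
S = 0 (S = 0/55498 = 0*(1/55498) = 0)
1/(P(2) + S) = 1/((140 + 2) + 0) = 1/(142 + 0) = 1/142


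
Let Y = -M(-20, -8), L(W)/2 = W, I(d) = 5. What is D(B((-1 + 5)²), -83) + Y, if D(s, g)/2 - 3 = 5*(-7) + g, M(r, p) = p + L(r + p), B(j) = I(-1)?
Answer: -166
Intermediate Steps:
L(W) = 2*W
B(j) = 5
M(r, p) = 2*r + 3*p (M(r, p) = p + 2*(r + p) = p + 2*(p + r) = p + (2*p + 2*r) = 2*r + 3*p)
D(s, g) = -64 + 2*g (D(s, g) = 6 + 2*(5*(-7) + g) = 6 + 2*(-35 + g) = 6 + (-70 + 2*g) = -64 + 2*g)
Y = 64 (Y = -(2*(-20) + 3*(-8)) = -(-40 - 24) = -1*(-64) = 64)
D(B((-1 + 5)²), -83) + Y = (-64 + 2*(-83)) + 64 = (-64 - 166) + 64 = -230 + 64 = -166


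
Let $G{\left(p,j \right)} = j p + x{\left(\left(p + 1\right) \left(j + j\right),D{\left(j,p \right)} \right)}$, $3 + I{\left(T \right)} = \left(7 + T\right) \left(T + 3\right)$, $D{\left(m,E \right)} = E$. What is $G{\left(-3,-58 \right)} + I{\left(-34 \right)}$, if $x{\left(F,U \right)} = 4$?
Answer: $1012$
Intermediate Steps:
$I{\left(T \right)} = -3 + \left(3 + T\right) \left(7 + T\right)$ ($I{\left(T \right)} = -3 + \left(7 + T\right) \left(T + 3\right) = -3 + \left(7 + T\right) \left(3 + T\right) = -3 + \left(3 + T\right) \left(7 + T\right)$)
$G{\left(p,j \right)} = 4 + j p$ ($G{\left(p,j \right)} = j p + 4 = 4 + j p$)
$G{\left(-3,-58 \right)} + I{\left(-34 \right)} = \left(4 - -174\right) + \left(18 + \left(-34\right)^{2} + 10 \left(-34\right)\right) = \left(4 + 174\right) + \left(18 + 1156 - 340\right) = 178 + 834 = 1012$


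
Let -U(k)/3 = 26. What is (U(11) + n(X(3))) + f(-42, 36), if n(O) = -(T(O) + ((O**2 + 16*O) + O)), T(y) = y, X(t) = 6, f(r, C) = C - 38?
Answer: -224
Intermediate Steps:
U(k) = -78 (U(k) = -3*26 = -78)
f(r, C) = -38 + C
n(O) = -O**2 - 18*O (n(O) = -(O + ((O**2 + 16*O) + O)) = -(O + (O**2 + 17*O)) = -(O**2 + 18*O) = -O**2 - 18*O)
(U(11) + n(X(3))) + f(-42, 36) = (-78 + 6*(-18 - 1*6)) + (-38 + 36) = (-78 + 6*(-18 - 6)) - 2 = (-78 + 6*(-24)) - 2 = (-78 - 144) - 2 = -222 - 2 = -224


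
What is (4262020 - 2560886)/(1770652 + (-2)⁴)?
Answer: 850567/885334 ≈ 0.96073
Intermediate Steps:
(4262020 - 2560886)/(1770652 + (-2)⁴) = 1701134/(1770652 + 16) = 1701134/1770668 = 1701134*(1/1770668) = 850567/885334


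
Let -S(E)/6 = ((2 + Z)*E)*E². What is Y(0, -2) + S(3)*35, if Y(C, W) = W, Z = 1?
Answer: -17012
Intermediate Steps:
S(E) = -18*E³ (S(E) = -6*(2 + 1)*E*E² = -6*3*E*E² = -18*E³)
Y(0, -2) + S(3)*35 = -2 - 18*3³*35 = -2 - 18*27*35 = -2 - 486*35 = -2 - 17010 = -17012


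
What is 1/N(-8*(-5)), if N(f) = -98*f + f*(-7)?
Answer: -1/4200 ≈ -0.00023810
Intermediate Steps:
N(f) = -105*f (N(f) = -98*f - 7*f = -105*f)
1/N(-8*(-5)) = 1/(-(-840)*(-5)) = 1/(-105*40) = 1/(-4200) = -1/4200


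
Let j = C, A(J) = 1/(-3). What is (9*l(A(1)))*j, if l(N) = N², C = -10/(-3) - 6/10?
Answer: 41/15 ≈ 2.7333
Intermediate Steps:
A(J) = -⅓
C = 41/15 (C = -10*(-⅓) - 6*⅒ = 10/3 - ⅗ = 41/15 ≈ 2.7333)
j = 41/15 ≈ 2.7333
(9*l(A(1)))*j = (9*(-⅓)²)*(41/15) = (9*(⅑))*(41/15) = 1*(41/15) = 41/15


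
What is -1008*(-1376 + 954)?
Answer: 425376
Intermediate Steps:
-1008*(-1376 + 954) = -1008*(-422) = 425376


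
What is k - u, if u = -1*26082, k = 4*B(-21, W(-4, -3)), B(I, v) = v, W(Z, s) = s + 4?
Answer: 26086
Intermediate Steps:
W(Z, s) = 4 + s
k = 4 (k = 4*(4 - 3) = 4*1 = 4)
u = -26082
k - u = 4 - 1*(-26082) = 4 + 26082 = 26086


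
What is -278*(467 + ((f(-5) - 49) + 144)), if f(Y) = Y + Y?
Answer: -153456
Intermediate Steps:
f(Y) = 2*Y
-278*(467 + ((f(-5) - 49) + 144)) = -278*(467 + ((2*(-5) - 49) + 144)) = -278*(467 + ((-10 - 49) + 144)) = -278*(467 + (-59 + 144)) = -278*(467 + 85) = -278*552 = -153456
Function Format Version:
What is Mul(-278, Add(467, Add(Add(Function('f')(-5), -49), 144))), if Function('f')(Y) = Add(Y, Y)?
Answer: -153456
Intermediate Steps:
Function('f')(Y) = Mul(2, Y)
Mul(-278, Add(467, Add(Add(Function('f')(-5), -49), 144))) = Mul(-278, Add(467, Add(Add(Mul(2, -5), -49), 144))) = Mul(-278, Add(467, Add(Add(-10, -49), 144))) = Mul(-278, Add(467, Add(-59, 144))) = Mul(-278, Add(467, 85)) = Mul(-278, 552) = -153456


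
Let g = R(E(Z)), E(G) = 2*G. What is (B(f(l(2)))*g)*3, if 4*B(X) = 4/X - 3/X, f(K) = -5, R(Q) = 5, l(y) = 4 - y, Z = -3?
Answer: -3/4 ≈ -0.75000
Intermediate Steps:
g = 5
B(X) = 1/(4*X) (B(X) = (4/X - 3/X)/4 = 1/(4*X))
(B(f(l(2)))*g)*3 = (((1/4)/(-5))*5)*3 = (((1/4)*(-1/5))*5)*3 = -1/20*5*3 = -1/4*3 = -3/4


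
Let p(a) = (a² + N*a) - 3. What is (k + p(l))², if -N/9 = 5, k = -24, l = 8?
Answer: 104329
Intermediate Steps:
N = -45 (N = -9*5 = -45)
p(a) = -3 + a² - 45*a (p(a) = (a² - 45*a) - 3 = -3 + a² - 45*a)
(k + p(l))² = (-24 + (-3 + 8² - 45*8))² = (-24 + (-3 + 64 - 360))² = (-24 - 299)² = (-323)² = 104329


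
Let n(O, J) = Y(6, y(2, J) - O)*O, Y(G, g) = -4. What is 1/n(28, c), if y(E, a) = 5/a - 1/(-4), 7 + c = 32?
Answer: -1/112 ≈ -0.0089286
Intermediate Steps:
c = 25 (c = -7 + 32 = 25)
y(E, a) = ¼ + 5/a (y(E, a) = 5/a - 1*(-¼) = 5/a + ¼ = ¼ + 5/a)
n(O, J) = -4*O
1/n(28, c) = 1/(-4*28) = 1/(-112) = -1/112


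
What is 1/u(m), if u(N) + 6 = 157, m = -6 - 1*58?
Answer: 1/151 ≈ 0.0066225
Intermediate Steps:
m = -64 (m = -6 - 58 = -64)
u(N) = 151 (u(N) = -6 + 157 = 151)
1/u(m) = 1/151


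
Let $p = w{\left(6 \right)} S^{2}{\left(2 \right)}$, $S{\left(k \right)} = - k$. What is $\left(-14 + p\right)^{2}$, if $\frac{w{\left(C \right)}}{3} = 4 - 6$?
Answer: $1444$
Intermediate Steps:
$w{\left(C \right)} = -6$ ($w{\left(C \right)} = 3 \left(4 - 6\right) = 3 \left(-2\right) = -6$)
$p = -24$ ($p = - 6 \left(\left(-1\right) 2\right)^{2} = - 6 \left(-2\right)^{2} = \left(-6\right) 4 = -24$)
$\left(-14 + p\right)^{2} = \left(-14 - 24\right)^{2} = \left(-38\right)^{2} = 1444$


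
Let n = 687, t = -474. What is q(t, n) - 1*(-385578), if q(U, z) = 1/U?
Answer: 182763971/474 ≈ 3.8558e+5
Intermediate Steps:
q(t, n) - 1*(-385578) = 1/(-474) - 1*(-385578) = -1/474 + 385578 = 182763971/474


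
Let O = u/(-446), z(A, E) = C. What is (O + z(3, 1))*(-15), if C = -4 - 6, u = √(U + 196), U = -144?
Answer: 150 + 15*√13/223 ≈ 150.24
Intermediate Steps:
u = 2*√13 (u = √(-144 + 196) = √52 = 2*√13 ≈ 7.2111)
C = -10
z(A, E) = -10
O = -√13/223 (O = (2*√13)/(-446) = (2*√13)*(-1/446) = -√13/223 ≈ -0.016168)
(O + z(3, 1))*(-15) = (-√13/223 - 10)*(-15) = (-10 - √13/223)*(-15) = 150 + 15*√13/223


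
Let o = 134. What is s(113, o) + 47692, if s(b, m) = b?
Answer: 47805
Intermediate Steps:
s(113, o) + 47692 = 113 + 47692 = 47805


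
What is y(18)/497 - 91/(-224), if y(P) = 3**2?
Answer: 6749/15904 ≈ 0.42436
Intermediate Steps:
y(P) = 9
y(18)/497 - 91/(-224) = 9/497 - 91/(-224) = 9*(1/497) - 91*(-1/224) = 9/497 + 13/32 = 6749/15904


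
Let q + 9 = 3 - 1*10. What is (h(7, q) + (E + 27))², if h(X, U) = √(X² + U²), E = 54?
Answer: (81 + √305)² ≈ 9695.2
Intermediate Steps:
q = -16 (q = -9 + (3 - 1*10) = -9 + (3 - 10) = -9 - 7 = -16)
h(X, U) = √(U² + X²)
(h(7, q) + (E + 27))² = (√((-16)² + 7²) + (54 + 27))² = (√(256 + 49) + 81)² = (√305 + 81)² = (81 + √305)²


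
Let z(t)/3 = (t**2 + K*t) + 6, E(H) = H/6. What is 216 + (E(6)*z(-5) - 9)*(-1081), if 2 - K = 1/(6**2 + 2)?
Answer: -2226219/38 ≈ -58585.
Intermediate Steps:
K = 75/38 (K = 2 - 1/(6**2 + 2) = 2 - 1/(36 + 2) = 2 - 1/38 = 75/38 ≈ 1.9737)
E(H) = H/6 (E(H) = H*(1/6) = H/6)
z(t) = 18 + 3*t**2 + 225*t/38 (z(t) = 3*((t**2 + 75*t/38) + 6) = 3*(6 + t**2 + 75*t/38) = 18 + 3*t**2 + 225*t/38)
216 + (E(6)*z(-5) - 9)*(-1081) = 216 + (((1/6)*6)*(18 + 3*(-5)**2 + (225/38)*(-5)) - 9)*(-1081) = 216 + (1*(18 + 3*25 - 1125/38) - 9)*(-1081) = 216 + (1*(18 + 75 - 1125/38) - 9)*(-1081) = 216 + (1*(2409/38) - 9)*(-1081) = 216 + (2409/38 - 9)*(-1081) = 216 + (2067/38)*(-1081) = 216 - 2234427/38 = -2226219/38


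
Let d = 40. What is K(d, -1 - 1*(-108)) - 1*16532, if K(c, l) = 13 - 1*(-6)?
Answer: -16513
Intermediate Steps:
K(c, l) = 19 (K(c, l) = 13 + 6 = 19)
K(d, -1 - 1*(-108)) - 1*16532 = 19 - 1*16532 = 19 - 16532 = -16513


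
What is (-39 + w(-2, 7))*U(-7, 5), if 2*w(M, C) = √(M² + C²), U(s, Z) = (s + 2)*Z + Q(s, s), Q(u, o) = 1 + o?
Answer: 1209 - 31*√53/2 ≈ 1096.2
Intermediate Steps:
U(s, Z) = 1 + s + Z*(2 + s) (U(s, Z) = (s + 2)*Z + (1 + s) = (2 + s)*Z + (1 + s) = Z*(2 + s) + (1 + s) = 1 + s + Z*(2 + s))
w(M, C) = √(C² + M²)/2 (w(M, C) = √(M² + C²)/2 = √(C² + M²)/2)
(-39 + w(-2, 7))*U(-7, 5) = (-39 + √(7² + (-2)²)/2)*(1 - 7 + 2*5 + 5*(-7)) = (-39 + √(49 + 4)/2)*(1 - 7 + 10 - 35) = (-39 + √53/2)*(-31) = 1209 - 31*√53/2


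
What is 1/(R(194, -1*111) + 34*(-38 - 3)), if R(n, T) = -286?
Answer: -1/1680 ≈ -0.00059524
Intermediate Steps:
1/(R(194, -1*111) + 34*(-38 - 3)) = 1/(-286 + 34*(-38 - 3)) = 1/(-286 + 34*(-41)) = 1/(-286 - 1394) = 1/(-1680) = -1/1680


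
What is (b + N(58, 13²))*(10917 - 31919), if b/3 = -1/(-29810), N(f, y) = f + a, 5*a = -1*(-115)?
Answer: -25355851113/14905 ≈ -1.7012e+6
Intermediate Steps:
a = 23 (a = (-1*(-115))/5 = (⅕)*115 = 23)
N(f, y) = 23 + f (N(f, y) = f + 23 = 23 + f)
b = 3/29810 (b = 3*(-1/(-29810)) = 3*(-1*(-1/29810)) = 3*(1/29810) = 3/29810 ≈ 0.00010064)
(b + N(58, 13²))*(10917 - 31919) = (3/29810 + (23 + 58))*(10917 - 31919) = (3/29810 + 81)*(-21002) = (2414613/29810)*(-21002) = -25355851113/14905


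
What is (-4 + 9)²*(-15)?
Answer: -375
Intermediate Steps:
(-4 + 9)²*(-15) = 5²*(-15) = 25*(-15) = -375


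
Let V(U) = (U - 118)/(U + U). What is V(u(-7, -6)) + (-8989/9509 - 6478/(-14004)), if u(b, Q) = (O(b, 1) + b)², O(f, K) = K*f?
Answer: -1851500695/6525037764 ≈ -0.28375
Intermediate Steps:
u(b, Q) = 4*b² (u(b, Q) = (1*b + b)² = (b + b)² = (2*b)² = 4*b²)
V(U) = (-118 + U)/(2*U) (V(U) = (-118 + U)/((2*U)) = (-118 + U)*(1/(2*U)) = (-118 + U)/(2*U))
V(u(-7, -6)) + (-8989/9509 - 6478/(-14004)) = (-118 + 4*(-7)²)/(2*((4*(-7)²))) + (-8989/9509 - 6478/(-14004)) = (-118 + 4*49)/(2*((4*49))) + (-8989*1/9509 - 6478*(-1/14004)) = (½)*(-118 + 196)/196 + (-8989/9509 + 3239/7002) = (½)*(1/196)*78 - 32141327/66582018 = 39/196 - 32141327/66582018 = -1851500695/6525037764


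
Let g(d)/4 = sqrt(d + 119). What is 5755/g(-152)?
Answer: -5755*I*sqrt(33)/132 ≈ -250.45*I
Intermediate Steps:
g(d) = 4*sqrt(119 + d) (g(d) = 4*sqrt(d + 119) = 4*sqrt(119 + d))
5755/g(-152) = 5755/((4*sqrt(119 - 152))) = 5755/((4*sqrt(-33))) = 5755/((4*(I*sqrt(33)))) = 5755/((4*I*sqrt(33))) = 5755*(-I*sqrt(33)/132) = -5755*I*sqrt(33)/132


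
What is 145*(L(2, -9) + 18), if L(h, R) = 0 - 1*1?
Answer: 2465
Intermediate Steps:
L(h, R) = -1 (L(h, R) = 0 - 1 = -1)
145*(L(2, -9) + 18) = 145*(-1 + 18) = 145*17 = 2465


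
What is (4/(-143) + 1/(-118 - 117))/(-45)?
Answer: 361/504075 ≈ 0.00071616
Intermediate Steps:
(4/(-143) + 1/(-118 - 117))/(-45) = (4*(-1/143) + 1/(-235))*(-1/45) = (-4/143 - 1/235)*(-1/45) = -1083/33605*(-1/45) = 361/504075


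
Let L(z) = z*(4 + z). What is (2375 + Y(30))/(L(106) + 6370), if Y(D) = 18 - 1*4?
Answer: 2389/18030 ≈ 0.13250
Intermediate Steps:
Y(D) = 14 (Y(D) = 18 - 4 = 14)
(2375 + Y(30))/(L(106) + 6370) = (2375 + 14)/(106*(4 + 106) + 6370) = 2389/(106*110 + 6370) = 2389/(11660 + 6370) = 2389/18030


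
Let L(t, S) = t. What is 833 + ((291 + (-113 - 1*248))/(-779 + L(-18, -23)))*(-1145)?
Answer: 583751/797 ≈ 732.44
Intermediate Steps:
833 + ((291 + (-113 - 1*248))/(-779 + L(-18, -23)))*(-1145) = 833 + ((291 + (-113 - 1*248))/(-779 - 18))*(-1145) = 833 + ((291 + (-113 - 248))/(-797))*(-1145) = 833 + ((291 - 361)*(-1/797))*(-1145) = 833 - 70*(-1/797)*(-1145) = 833 + (70/797)*(-1145) = 833 - 80150/797 = 583751/797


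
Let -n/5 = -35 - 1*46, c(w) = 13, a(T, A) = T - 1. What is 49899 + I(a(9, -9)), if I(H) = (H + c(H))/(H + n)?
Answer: 2944044/59 ≈ 49899.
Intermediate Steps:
a(T, A) = -1 + T
n = 405 (n = -5*(-35 - 1*46) = -5*(-35 - 46) = -5*(-81) = 405)
I(H) = (13 + H)/(405 + H) (I(H) = (H + 13)/(H + 405) = (13 + H)/(405 + H))
49899 + I(a(9, -9)) = 49899 + (13 + (-1 + 9))/(405 + (-1 + 9)) = 49899 + (13 + 8)/(405 + 8) = 49899 + 21/413 = 49899 + (1/413)*21 = 49899 + 3/59 = 2944044/59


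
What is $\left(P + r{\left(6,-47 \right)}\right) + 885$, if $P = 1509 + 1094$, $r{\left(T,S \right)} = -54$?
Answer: $3434$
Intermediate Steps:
$P = 2603$
$\left(P + r{\left(6,-47 \right)}\right) + 885 = \left(2603 - 54\right) + 885 = 2549 + 885 = 3434$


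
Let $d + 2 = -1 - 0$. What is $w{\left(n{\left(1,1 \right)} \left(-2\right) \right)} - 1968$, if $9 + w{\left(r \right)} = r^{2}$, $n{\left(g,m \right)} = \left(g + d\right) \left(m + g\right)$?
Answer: $-1913$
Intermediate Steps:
$d = -3$ ($d = -2 - 1 = -3$)
$n{\left(g,m \right)} = \left(-3 + g\right) \left(g + m\right)$ ($n{\left(g,m \right)} = \left(g - 3\right) \left(m + g\right) = \left(-3 + g\right) \left(g + m\right)$)
$w{\left(r \right)} = -9 + r^{2}$
$w{\left(n{\left(1,1 \right)} \left(-2\right) \right)} - 1968 = \left(-9 + \left(\left(1^{2} - 3 - 3 + 1 \cdot 1\right) \left(-2\right)\right)^{2}\right) - 1968 = \left(-9 + \left(\left(1 - 3 - 3 + 1\right) \left(-2\right)\right)^{2}\right) - 1968 = \left(-9 + \left(\left(-4\right) \left(-2\right)\right)^{2}\right) - 1968 = \left(-9 + 8^{2}\right) - 1968 = \left(-9 + 64\right) - 1968 = 55 - 1968 = -1913$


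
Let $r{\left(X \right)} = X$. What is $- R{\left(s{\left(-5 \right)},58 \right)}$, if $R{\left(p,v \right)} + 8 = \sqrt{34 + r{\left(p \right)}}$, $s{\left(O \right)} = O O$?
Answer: $8 - \sqrt{59} \approx 0.31885$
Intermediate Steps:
$s{\left(O \right)} = O^{2}$
$R{\left(p,v \right)} = -8 + \sqrt{34 + p}$
$- R{\left(s{\left(-5 \right)},58 \right)} = - (-8 + \sqrt{34 + \left(-5\right)^{2}}) = - (-8 + \sqrt{34 + 25}) = - (-8 + \sqrt{59}) = 8 - \sqrt{59}$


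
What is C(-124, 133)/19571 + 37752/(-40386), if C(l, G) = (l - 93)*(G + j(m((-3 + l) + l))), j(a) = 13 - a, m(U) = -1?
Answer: -337852901/131732401 ≈ -2.5647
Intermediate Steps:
C(l, G) = (-93 + l)*(14 + G) (C(l, G) = (l - 93)*(G + (13 - 1*(-1))) = (-93 + l)*(G + (13 + 1)) = (-93 + l)*(G + 14) = (-93 + l)*(14 + G))
C(-124, 133)/19571 + 37752/(-40386) = (-1302 - 93*133 + 14*(-124) + 133*(-124))/19571 + 37752/(-40386) = (-1302 - 12369 - 1736 - 16492)*(1/19571) + 37752*(-1/40386) = -31899*1/19571 - 6292/6731 = -31899/19571 - 6292/6731 = -337852901/131732401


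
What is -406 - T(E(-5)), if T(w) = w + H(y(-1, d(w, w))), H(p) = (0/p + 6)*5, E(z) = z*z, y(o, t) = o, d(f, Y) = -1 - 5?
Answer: -461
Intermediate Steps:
d(f, Y) = -6
E(z) = z²
H(p) = 30 (H(p) = (0 + 6)*5 = 6*5 = 30)
T(w) = 30 + w (T(w) = w + 30 = 30 + w)
-406 - T(E(-5)) = -406 - (30 + (-5)²) = -406 - (30 + 25) = -406 - 1*55 = -406 - 55 = -461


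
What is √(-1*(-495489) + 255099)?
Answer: 2*√187647 ≈ 866.37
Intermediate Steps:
√(-1*(-495489) + 255099) = √(495489 + 255099) = √750588 = 2*√187647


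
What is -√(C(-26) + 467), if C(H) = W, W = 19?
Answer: -9*√6 ≈ -22.045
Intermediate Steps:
C(H) = 19
-√(C(-26) + 467) = -√(19 + 467) = -√486 = -9*√6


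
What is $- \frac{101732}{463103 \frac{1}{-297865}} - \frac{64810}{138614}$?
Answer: $\frac{2100153581036545}{32096279621} \approx 65433.0$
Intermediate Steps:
$- \frac{101732}{463103 \frac{1}{-297865}} - \frac{64810}{138614} = - \frac{101732}{463103 \left(- \frac{1}{297865}\right)} - \frac{32405}{69307} = - \frac{101732}{- \frac{463103}{297865}} - \frac{32405}{69307} = \left(-101732\right) \left(- \frac{297865}{463103}\right) - \frac{32405}{69307} = \frac{30302402180}{463103} - \frac{32405}{69307} = \frac{2100153581036545}{32096279621}$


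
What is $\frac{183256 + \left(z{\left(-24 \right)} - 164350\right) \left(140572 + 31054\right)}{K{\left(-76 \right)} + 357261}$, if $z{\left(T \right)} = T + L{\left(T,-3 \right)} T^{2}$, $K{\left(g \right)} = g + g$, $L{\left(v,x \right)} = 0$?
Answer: $- \frac{28210668868}{357109} \approx -78997.0$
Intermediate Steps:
$K{\left(g \right)} = 2 g$
$z{\left(T \right)} = T$ ($z{\left(T \right)} = T + 0 T^{2} = T + 0 = T$)
$\frac{183256 + \left(z{\left(-24 \right)} - 164350\right) \left(140572 + 31054\right)}{K{\left(-76 \right)} + 357261} = \frac{183256 + \left(-24 - 164350\right) \left(140572 + 31054\right)}{2 \left(-76\right) + 357261} = \frac{183256 - 28210852124}{-152 + 357261} = \frac{183256 - 28210852124}{357109} = \left(-28210668868\right) \frac{1}{357109} = - \frac{28210668868}{357109}$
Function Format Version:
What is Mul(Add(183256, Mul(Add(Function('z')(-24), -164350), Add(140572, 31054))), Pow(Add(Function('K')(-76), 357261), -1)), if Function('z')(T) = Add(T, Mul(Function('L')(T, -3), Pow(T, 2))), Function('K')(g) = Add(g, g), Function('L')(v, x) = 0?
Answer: Rational(-28210668868, 357109) ≈ -78997.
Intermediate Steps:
Function('K')(g) = Mul(2, g)
Function('z')(T) = T (Function('z')(T) = Add(T, Mul(0, Pow(T, 2))) = Add(T, 0) = T)
Mul(Add(183256, Mul(Add(Function('z')(-24), -164350), Add(140572, 31054))), Pow(Add(Function('K')(-76), 357261), -1)) = Mul(Add(183256, Mul(Add(-24, -164350), Add(140572, 31054))), Pow(Add(Mul(2, -76), 357261), -1)) = Mul(Add(183256, Mul(-164374, 171626)), Pow(Add(-152, 357261), -1)) = Mul(Add(183256, -28210852124), Pow(357109, -1)) = Mul(-28210668868, Rational(1, 357109)) = Rational(-28210668868, 357109)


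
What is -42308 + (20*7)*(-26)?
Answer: -45948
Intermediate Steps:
-42308 + (20*7)*(-26) = -42308 + 140*(-26) = -42308 - 3640 = -45948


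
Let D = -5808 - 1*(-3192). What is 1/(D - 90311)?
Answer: -1/92927 ≈ -1.0761e-5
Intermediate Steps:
D = -2616 (D = -5808 + 3192 = -2616)
1/(D - 90311) = 1/(-2616 - 90311) = 1/(-92927) = -1/92927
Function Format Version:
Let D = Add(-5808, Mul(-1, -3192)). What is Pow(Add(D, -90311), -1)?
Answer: Rational(-1, 92927) ≈ -1.0761e-5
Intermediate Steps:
D = -2616 (D = Add(-5808, 3192) = -2616)
Pow(Add(D, -90311), -1) = Pow(Add(-2616, -90311), -1) = Pow(-92927, -1) = Rational(-1, 92927)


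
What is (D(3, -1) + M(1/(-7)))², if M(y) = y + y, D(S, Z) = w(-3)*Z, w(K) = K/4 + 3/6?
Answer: 1/784 ≈ 0.0012755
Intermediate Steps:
w(K) = ½ + K/4 (w(K) = K*(¼) + 3*(⅙) = K/4 + ½ = ½ + K/4)
D(S, Z) = -Z/4 (D(S, Z) = (½ + (¼)*(-3))*Z = (½ - ¾)*Z = -Z/4)
M(y) = 2*y
(D(3, -1) + M(1/(-7)))² = (-¼*(-1) + 2/(-7))² = (¼ + 2*(-⅐))² = (¼ - 2/7)² = (-1/28)² = 1/784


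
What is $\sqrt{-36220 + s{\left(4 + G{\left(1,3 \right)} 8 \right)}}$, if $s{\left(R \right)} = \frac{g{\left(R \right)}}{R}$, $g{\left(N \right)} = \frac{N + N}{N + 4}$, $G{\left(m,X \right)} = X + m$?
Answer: $\frac{i \sqrt{3621995}}{10} \approx 190.32 i$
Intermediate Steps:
$g{\left(N \right)} = \frac{2 N}{4 + N}$
$s{\left(R \right)} = \frac{2}{4 + R}$ ($s{\left(R \right)} = \frac{2 R \frac{1}{4 + R}}{R} = \frac{2}{4 + R}$)
$\sqrt{-36220 + s{\left(4 + G{\left(1,3 \right)} 8 \right)}} = \sqrt{-36220 + \frac{2}{4 + \left(4 + \left(3 + 1\right) 8\right)}} = \sqrt{-36220 + \frac{2}{4 + \left(4 + 4 \cdot 8\right)}} = \sqrt{-36220 + \frac{2}{4 + \left(4 + 32\right)}} = \sqrt{-36220 + \frac{2}{4 + 36}} = \sqrt{-36220 + \frac{2}{40}} = \sqrt{-36220 + 2 \cdot \frac{1}{40}} = \sqrt{-36220 + \frac{1}{20}} = \sqrt{- \frac{724399}{20}} = \frac{i \sqrt{3621995}}{10}$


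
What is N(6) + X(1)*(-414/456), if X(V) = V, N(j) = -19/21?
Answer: -2893/1596 ≈ -1.8127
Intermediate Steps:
N(j) = -19/21 (N(j) = -19*1/21 = -19/21)
N(6) + X(1)*(-414/456) = -19/21 + 1*(-414/456) = -19/21 + 1*(-414*1/456) = -19/21 + 1*(-69/76) = -19/21 - 69/76 = -2893/1596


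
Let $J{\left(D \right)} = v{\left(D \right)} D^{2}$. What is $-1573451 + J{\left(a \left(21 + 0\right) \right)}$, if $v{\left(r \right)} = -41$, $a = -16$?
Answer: $-6202187$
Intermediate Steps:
$J{\left(D \right)} = - 41 D^{2}$
$-1573451 + J{\left(a \left(21 + 0\right) \right)} = -1573451 - 41 \left(- 16 \left(21 + 0\right)\right)^{2} = -1573451 - 41 \left(\left(-16\right) 21\right)^{2} = -1573451 - 41 \left(-336\right)^{2} = -1573451 - 4628736 = -6202187$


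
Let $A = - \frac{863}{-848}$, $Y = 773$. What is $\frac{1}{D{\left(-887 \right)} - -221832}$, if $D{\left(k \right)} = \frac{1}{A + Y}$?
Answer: $\frac{656367}{145603205192} \approx 4.5079 \cdot 10^{-6}$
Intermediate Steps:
$A = \frac{863}{848}$ ($A = \left(-863\right) \left(- \frac{1}{848}\right) = \frac{863}{848} \approx 1.0177$)
$D{\left(k \right)} = \frac{848}{656367}$ ($D{\left(k \right)} = \frac{1}{\frac{863}{848} + 773} = \frac{1}{\frac{656367}{848}} = \frac{848}{656367}$)
$\frac{1}{D{\left(-887 \right)} - -221832} = \frac{1}{\frac{848}{656367} - -221832} = \frac{1}{\frac{848}{656367} + 221832} = \frac{1}{\frac{145603205192}{656367}} = \frac{656367}{145603205192}$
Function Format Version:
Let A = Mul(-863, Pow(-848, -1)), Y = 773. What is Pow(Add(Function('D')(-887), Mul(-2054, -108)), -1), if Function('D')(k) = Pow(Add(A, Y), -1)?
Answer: Rational(656367, 145603205192) ≈ 4.5079e-6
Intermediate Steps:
A = Rational(863, 848) (A = Mul(-863, Rational(-1, 848)) = Rational(863, 848) ≈ 1.0177)
Function('D')(k) = Rational(848, 656367) (Function('D')(k) = Pow(Add(Rational(863, 848), 773), -1) = Pow(Rational(656367, 848), -1) = Rational(848, 656367))
Pow(Add(Function('D')(-887), Mul(-2054, -108)), -1) = Pow(Add(Rational(848, 656367), Mul(-2054, -108)), -1) = Pow(Add(Rational(848, 656367), 221832), -1) = Pow(Rational(145603205192, 656367), -1) = Rational(656367, 145603205192)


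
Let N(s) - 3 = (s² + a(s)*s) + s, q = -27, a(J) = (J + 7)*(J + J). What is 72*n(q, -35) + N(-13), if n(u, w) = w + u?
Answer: -6333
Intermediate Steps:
a(J) = 2*J*(7 + J) (a(J) = (7 + J)*(2*J) = 2*J*(7 + J))
N(s) = 3 + s + s² + 2*s²*(7 + s) (N(s) = 3 + ((s² + (2*s*(7 + s))*s) + s) = 3 + ((s² + 2*s²*(7 + s)) + s) = 3 + (s + s² + 2*s²*(7 + s)) = 3 + s + s² + 2*s²*(7 + s))
n(u, w) = u + w
72*n(q, -35) + N(-13) = 72*(-27 - 35) + (3 - 13 + 2*(-13)³ + 15*(-13)²) = 72*(-62) + (3 - 13 + 2*(-2197) + 15*169) = -4464 + (3 - 13 - 4394 + 2535) = -4464 - 1869 = -6333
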